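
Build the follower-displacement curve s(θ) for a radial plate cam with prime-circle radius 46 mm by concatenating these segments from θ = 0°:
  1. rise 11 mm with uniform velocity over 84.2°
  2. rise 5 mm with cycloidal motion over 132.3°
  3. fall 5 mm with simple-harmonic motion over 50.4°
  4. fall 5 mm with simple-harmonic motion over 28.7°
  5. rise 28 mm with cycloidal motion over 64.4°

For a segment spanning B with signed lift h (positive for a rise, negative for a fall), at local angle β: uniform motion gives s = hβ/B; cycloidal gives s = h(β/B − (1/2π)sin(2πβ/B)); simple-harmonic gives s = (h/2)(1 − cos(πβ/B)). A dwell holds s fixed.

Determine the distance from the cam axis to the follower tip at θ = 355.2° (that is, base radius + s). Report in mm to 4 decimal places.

seg 1 [0°–84.2°] uniform, h=11: full span → s += 11 → s = 11.0000
seg 2 [84.2°–216.5°] cycloidal, h=5: full span → s += 5 → s = 16.0000
seg 3 [216.5°–266.9°] simple-harmonic, h=-5: full span → s += -5 → s = 11.0000
seg 4 [266.9°–295.6°] simple-harmonic, h=-5: full span → s += -5 → s = 6.0000
seg 5 [295.6°–360°] cycloidal, h=28: θ=355.2° here. β=59.6, B=64.4. 28·(0.9255 − sin(2π·0.9255)/(2π)) = 27.9245 → s = 33.9245
radial distance = base radius + s = 46 + 33.9245 = 79.9245

79.9245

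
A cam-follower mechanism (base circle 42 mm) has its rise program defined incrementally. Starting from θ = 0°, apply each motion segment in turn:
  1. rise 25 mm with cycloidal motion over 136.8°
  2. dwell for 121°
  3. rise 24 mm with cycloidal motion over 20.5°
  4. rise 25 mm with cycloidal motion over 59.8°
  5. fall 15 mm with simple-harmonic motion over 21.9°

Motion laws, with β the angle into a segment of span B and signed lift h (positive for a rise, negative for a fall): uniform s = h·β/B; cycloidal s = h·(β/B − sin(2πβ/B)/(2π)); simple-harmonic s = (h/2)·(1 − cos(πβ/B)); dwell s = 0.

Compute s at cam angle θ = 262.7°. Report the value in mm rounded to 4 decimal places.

seg 1 [0°–136.8°] cycloidal, h=25: full span → s += 25 → s = 25.0000
seg 2 [136.8°–257.8°] dwell: s stays 25.0000
seg 3 [257.8°–278.3°] cycloidal, h=24: θ=262.7° here. β=4.9, B=20.5. 24·(0.2390 − sin(2π·0.2390)/(2π)) = 1.9259 → s = 26.9259

26.9259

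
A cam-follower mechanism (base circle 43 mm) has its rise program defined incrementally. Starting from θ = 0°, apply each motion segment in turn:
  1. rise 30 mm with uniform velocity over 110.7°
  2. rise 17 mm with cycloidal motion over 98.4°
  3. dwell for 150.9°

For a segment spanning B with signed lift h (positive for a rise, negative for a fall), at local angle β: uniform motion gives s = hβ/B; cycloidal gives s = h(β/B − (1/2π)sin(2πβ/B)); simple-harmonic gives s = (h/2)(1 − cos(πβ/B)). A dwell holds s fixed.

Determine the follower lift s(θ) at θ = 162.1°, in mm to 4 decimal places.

seg 1 [0°–110.7°] uniform, h=30: full span → s += 30 → s = 30.0000
seg 2 [110.7°–209.1°] cycloidal, h=17: θ=162.1° here. β=51.4, B=98.4. 17·(0.5224 − sin(2π·0.5224)/(2π)) = 9.2589 → s = 39.2589

39.2589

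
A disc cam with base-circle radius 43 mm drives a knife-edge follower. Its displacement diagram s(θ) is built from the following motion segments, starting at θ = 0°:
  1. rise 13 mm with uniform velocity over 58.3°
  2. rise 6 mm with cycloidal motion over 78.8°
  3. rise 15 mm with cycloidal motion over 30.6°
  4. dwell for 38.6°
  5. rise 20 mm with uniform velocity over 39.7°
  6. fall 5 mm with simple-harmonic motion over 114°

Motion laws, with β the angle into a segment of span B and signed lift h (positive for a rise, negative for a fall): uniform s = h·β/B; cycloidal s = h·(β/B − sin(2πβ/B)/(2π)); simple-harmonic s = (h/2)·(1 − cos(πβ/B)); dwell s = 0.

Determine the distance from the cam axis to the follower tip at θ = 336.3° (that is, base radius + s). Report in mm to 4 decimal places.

seg 1 [0°–58.3°] uniform, h=13: full span → s += 13 → s = 13.0000
seg 2 [58.3°–137.1°] cycloidal, h=6: full span → s += 6 → s = 19.0000
seg 3 [137.1°–167.7°] cycloidal, h=15: full span → s += 15 → s = 34.0000
seg 4 [167.7°–206.3°] dwell: s stays 34.0000
seg 5 [206.3°–246°] uniform, h=20: full span → s += 20 → s = 54.0000
seg 6 [246°–360°] simple-harmonic, h=-5: θ=336.3° here. β=90.3, B=114. -5/2·(1 − cos(π·0.7921)) = -4.4855 → s = 49.5145
radial distance = base radius + s = 43 + 49.5145 = 92.5145

92.5145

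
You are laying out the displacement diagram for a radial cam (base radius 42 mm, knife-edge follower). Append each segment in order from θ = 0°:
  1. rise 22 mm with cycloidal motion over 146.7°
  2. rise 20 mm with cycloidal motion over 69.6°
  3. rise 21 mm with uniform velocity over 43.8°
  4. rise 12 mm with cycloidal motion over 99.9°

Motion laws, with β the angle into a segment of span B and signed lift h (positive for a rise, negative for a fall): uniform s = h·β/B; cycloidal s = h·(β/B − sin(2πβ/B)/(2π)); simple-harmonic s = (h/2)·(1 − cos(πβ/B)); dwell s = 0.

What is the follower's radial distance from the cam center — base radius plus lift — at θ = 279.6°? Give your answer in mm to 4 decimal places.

seg 1 [0°–146.7°] cycloidal, h=22: full span → s += 22 → s = 22.0000
seg 2 [146.7°–216.3°] cycloidal, h=20: full span → s += 20 → s = 42.0000
seg 3 [216.3°–260.1°] uniform, h=21: full span → s += 21 → s = 63.0000
seg 4 [260.1°–360°] cycloidal, h=12: θ=279.6° here. β=19.5, B=99.9. 12·(0.1952 − sin(2π·0.1952)/(2π)) = 0.5446 → s = 63.5446
radial distance = base radius + s = 42 + 63.5446 = 105.5446

105.5446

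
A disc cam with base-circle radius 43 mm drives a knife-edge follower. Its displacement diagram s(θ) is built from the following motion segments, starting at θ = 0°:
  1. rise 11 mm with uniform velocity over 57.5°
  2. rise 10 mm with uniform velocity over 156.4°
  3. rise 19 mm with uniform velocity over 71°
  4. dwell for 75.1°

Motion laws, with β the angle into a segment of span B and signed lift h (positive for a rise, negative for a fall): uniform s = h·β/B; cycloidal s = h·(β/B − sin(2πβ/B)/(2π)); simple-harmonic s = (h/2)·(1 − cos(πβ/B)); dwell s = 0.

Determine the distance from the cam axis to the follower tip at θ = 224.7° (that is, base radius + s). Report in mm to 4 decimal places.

seg 1 [0°–57.5°] uniform, h=11: full span → s += 11 → s = 11.0000
seg 2 [57.5°–213.9°] uniform, h=10: full span → s += 10 → s = 21.0000
seg 3 [213.9°–284.9°] uniform, h=19: θ=224.7° here. β=10.8, B=71. 19·10.8/71 = 2.8901 → s = 23.8901
radial distance = base radius + s = 43 + 23.8901 = 66.8901

66.8901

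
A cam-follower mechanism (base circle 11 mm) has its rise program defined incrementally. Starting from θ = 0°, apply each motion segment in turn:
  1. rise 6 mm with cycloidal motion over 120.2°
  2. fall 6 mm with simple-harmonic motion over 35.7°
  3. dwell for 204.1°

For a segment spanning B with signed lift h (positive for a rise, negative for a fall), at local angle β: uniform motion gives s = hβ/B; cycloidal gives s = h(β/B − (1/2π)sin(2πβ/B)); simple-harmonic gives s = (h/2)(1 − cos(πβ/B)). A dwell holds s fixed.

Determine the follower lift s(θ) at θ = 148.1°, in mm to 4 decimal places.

seg 1 [0°–120.2°] cycloidal, h=6: full span → s += 6 → s = 6.0000
seg 2 [120.2°–155.9°] simple-harmonic, h=-6: θ=148.1° here. β=27.9, B=35.7. -6/2·(1 − cos(π·0.7815)) = -5.3206 → s = 0.6794

0.6794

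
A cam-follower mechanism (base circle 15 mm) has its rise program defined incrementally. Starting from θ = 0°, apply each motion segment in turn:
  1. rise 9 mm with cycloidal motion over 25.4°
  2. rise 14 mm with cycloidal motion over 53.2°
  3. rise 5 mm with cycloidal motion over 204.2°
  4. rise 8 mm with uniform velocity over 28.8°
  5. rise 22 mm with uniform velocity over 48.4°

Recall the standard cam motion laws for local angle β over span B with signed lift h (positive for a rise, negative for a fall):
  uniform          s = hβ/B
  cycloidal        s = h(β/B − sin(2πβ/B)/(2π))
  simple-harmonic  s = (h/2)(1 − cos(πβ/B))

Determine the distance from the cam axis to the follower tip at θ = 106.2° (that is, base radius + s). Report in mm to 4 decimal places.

seg 1 [0°–25.4°] cycloidal, h=9: full span → s += 9 → s = 9.0000
seg 2 [25.4°–78.6°] cycloidal, h=14: full span → s += 14 → s = 23.0000
seg 3 [78.6°–282.8°] cycloidal, h=5: θ=106.2° here. β=27.6, B=204.2. 5·(0.1352 − sin(2π·0.1352)/(2π)) = 0.0784 → s = 23.0784
radial distance = base radius + s = 15 + 23.0784 = 38.0784

38.0784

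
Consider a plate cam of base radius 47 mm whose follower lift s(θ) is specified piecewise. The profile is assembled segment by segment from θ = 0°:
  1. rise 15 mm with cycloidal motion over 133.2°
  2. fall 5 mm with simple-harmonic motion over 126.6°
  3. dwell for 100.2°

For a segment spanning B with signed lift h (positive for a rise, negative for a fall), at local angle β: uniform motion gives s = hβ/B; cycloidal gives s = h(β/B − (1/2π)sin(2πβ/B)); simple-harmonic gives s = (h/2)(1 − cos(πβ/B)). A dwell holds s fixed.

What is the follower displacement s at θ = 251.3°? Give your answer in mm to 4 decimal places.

seg 1 [0°–133.2°] cycloidal, h=15: full span → s += 15 → s = 15.0000
seg 2 [133.2°–259.8°] simple-harmonic, h=-5: θ=251.3° here. β=118.1, B=126.6. -5/2·(1 − cos(π·0.9329)) = -4.9446 → s = 10.0554

10.0554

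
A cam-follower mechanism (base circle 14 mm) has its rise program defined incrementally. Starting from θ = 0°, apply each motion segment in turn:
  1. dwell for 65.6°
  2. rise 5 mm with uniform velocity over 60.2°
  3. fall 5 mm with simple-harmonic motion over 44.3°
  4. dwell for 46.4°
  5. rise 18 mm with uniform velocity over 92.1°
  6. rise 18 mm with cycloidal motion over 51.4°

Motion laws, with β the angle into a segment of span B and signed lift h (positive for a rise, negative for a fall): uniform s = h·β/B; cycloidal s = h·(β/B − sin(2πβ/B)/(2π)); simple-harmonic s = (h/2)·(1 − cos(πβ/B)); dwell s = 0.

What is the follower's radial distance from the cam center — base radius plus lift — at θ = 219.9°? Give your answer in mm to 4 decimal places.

seg 1 [0°–65.6°] dwell: s stays 0.0000
seg 2 [65.6°–125.8°] uniform, h=5: full span → s += 5 → s = 5.0000
seg 3 [125.8°–170.1°] simple-harmonic, h=-5: full span → s += -5 → s = 0.0000
seg 4 [170.1°–216.5°] dwell: s stays 0.0000
seg 5 [216.5°–308.6°] uniform, h=18: θ=219.9° here. β=3.4, B=92.1. 18·3.4/92.1 = 0.6645 → s = 0.6645
radial distance = base radius + s = 14 + 0.6645 = 14.6645

14.6645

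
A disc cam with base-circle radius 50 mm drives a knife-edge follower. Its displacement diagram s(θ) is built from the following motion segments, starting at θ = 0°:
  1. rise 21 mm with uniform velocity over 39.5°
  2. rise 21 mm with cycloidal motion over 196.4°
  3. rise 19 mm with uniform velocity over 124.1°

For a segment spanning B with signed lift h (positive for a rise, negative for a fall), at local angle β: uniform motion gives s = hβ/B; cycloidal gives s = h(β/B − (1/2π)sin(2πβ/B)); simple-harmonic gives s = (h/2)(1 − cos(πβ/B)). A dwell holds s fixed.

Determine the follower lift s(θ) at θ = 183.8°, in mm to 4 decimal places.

seg 1 [0°–39.5°] uniform, h=21: full span → s += 21 → s = 21.0000
seg 2 [39.5°–235.9°] cycloidal, h=21: θ=183.8° here. β=144.3, B=196.4. 21·(0.7347 − sin(2π·0.7347)/(2π)) = 18.7561 → s = 39.7561

39.7561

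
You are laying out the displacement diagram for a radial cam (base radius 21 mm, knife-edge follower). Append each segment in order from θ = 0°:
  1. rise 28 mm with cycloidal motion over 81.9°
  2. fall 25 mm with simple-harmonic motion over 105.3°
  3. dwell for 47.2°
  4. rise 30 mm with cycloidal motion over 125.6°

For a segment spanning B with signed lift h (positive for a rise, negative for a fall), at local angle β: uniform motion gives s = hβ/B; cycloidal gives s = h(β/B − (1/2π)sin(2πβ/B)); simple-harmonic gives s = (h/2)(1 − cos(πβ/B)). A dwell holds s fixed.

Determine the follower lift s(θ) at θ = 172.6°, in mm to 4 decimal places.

seg 1 [0°–81.9°] cycloidal, h=28: full span → s += 28 → s = 28.0000
seg 2 [81.9°–187.2°] simple-harmonic, h=-25: θ=172.6° here. β=90.7, B=105.3. -25/2·(1 − cos(π·0.8613)) = -23.8328 → s = 4.1672

4.1672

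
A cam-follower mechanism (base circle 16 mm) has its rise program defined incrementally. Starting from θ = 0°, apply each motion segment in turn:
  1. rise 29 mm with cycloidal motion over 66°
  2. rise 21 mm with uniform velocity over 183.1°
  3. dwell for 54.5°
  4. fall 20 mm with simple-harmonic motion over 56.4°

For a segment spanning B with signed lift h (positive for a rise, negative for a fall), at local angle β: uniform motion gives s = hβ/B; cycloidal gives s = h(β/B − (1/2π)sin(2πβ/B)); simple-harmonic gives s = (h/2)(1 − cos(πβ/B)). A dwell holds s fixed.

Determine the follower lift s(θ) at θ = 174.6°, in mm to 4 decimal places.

seg 1 [0°–66°] cycloidal, h=29: full span → s += 29 → s = 29.0000
seg 2 [66°–249.1°] uniform, h=21: θ=174.6° here. β=108.6, B=183.1. 21·108.6/183.1 = 12.4555 → s = 41.4555

41.4555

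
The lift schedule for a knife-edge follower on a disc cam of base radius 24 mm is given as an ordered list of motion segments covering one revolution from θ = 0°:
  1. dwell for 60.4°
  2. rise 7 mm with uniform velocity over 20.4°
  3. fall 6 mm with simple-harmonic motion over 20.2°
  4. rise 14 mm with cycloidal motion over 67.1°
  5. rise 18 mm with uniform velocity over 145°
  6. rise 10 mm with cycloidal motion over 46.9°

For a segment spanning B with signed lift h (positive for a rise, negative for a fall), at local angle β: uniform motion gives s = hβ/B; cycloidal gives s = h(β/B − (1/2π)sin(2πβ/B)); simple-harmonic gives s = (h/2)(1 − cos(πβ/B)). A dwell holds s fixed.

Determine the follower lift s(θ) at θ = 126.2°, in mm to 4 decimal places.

seg 1 [0°–60.4°] dwell: s stays 0.0000
seg 2 [60.4°–80.8°] uniform, h=7: full span → s += 7 → s = 7.0000
seg 3 [80.8°–101°] simple-harmonic, h=-6: full span → s += -6 → s = 1.0000
seg 4 [101°–168.1°] cycloidal, h=14: θ=126.2° here. β=25.2, B=67.1. 14·(0.3756 − sin(2π·0.3756)/(2π)) = 3.6878 → s = 4.6878

4.6878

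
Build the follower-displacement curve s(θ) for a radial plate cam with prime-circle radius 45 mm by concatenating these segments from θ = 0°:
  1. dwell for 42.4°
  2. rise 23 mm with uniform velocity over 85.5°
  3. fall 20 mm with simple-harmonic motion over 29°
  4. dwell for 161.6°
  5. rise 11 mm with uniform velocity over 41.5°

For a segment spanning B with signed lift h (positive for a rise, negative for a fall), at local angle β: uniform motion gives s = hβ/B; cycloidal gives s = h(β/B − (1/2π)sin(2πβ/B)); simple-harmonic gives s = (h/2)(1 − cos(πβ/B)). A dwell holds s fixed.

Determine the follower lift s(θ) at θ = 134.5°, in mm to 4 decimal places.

seg 1 [0°–42.4°] dwell: s stays 0.0000
seg 2 [42.4°–127.9°] uniform, h=23: full span → s += 23 → s = 23.0000
seg 3 [127.9°–156.9°] simple-harmonic, h=-20: θ=134.5° here. β=6.6, B=29. -20/2·(1 − cos(π·0.2276)) = -2.4490 → s = 20.5510

20.5510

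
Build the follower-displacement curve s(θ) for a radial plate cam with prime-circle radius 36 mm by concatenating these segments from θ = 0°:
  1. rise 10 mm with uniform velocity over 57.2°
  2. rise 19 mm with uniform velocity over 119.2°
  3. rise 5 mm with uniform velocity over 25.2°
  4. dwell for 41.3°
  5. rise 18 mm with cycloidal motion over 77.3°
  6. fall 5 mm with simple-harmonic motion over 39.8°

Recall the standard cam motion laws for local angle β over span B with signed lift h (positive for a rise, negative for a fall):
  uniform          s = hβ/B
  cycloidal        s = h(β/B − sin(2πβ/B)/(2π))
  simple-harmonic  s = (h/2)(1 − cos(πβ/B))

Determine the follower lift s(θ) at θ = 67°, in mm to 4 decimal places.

seg 1 [0°–57.2°] uniform, h=10: full span → s += 10 → s = 10.0000
seg 2 [57.2°–176.4°] uniform, h=19: θ=67° here. β=9.8, B=119.2. 19·9.8/119.2 = 1.5621 → s = 11.5621

11.5621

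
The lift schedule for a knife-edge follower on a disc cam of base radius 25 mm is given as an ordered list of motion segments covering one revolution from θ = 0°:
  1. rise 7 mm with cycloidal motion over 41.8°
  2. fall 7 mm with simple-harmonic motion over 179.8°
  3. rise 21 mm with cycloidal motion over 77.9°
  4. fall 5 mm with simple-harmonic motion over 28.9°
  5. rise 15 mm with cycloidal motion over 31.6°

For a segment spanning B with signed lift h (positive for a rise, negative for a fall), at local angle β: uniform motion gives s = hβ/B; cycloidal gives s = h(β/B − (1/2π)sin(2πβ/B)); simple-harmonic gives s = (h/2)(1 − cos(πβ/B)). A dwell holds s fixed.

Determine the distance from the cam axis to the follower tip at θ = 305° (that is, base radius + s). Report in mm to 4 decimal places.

seg 1 [0°–41.8°] cycloidal, h=7: full span → s += 7 → s = 7.0000
seg 2 [41.8°–221.6°] simple-harmonic, h=-7: full span → s += -7 → s = 0.0000
seg 3 [221.6°–299.5°] cycloidal, h=21: full span → s += 21 → s = 21.0000
seg 4 [299.5°–328.4°] simple-harmonic, h=-5: θ=305° here. β=5.5, B=28.9. -5/2·(1 − cos(π·0.1903)) = -0.4337 → s = 20.5663
radial distance = base radius + s = 25 + 20.5663 = 45.5663

45.5663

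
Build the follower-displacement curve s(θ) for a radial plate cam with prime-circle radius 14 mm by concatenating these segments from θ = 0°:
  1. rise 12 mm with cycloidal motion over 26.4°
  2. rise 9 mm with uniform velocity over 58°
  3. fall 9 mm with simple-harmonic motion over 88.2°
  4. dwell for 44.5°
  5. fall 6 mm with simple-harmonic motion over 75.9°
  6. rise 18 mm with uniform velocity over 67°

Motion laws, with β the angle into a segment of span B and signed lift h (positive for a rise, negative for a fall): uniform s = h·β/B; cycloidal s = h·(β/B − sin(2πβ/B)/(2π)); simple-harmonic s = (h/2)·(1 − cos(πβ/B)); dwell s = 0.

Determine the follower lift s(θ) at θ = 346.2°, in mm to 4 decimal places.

seg 1 [0°–26.4°] cycloidal, h=12: full span → s += 12 → s = 12.0000
seg 2 [26.4°–84.4°] uniform, h=9: full span → s += 9 → s = 21.0000
seg 3 [84.4°–172.6°] simple-harmonic, h=-9: full span → s += -9 → s = 12.0000
seg 4 [172.6°–217.1°] dwell: s stays 12.0000
seg 5 [217.1°–293°] simple-harmonic, h=-6: full span → s += -6 → s = 6.0000
seg 6 [293°–360°] uniform, h=18: θ=346.2° here. β=53.2, B=67. 18·53.2/67 = 14.2925 → s = 20.2925

20.2925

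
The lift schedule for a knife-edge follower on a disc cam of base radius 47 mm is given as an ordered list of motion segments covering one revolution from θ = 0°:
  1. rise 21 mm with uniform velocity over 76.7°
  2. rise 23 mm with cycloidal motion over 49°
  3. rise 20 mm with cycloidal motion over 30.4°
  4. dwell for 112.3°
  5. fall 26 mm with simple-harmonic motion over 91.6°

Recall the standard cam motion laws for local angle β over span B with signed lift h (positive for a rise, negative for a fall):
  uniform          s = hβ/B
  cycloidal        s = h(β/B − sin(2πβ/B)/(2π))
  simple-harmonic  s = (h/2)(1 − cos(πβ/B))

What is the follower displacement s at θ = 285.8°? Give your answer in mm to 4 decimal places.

seg 1 [0°–76.7°] uniform, h=21: full span → s += 21 → s = 21.0000
seg 2 [76.7°–125.7°] cycloidal, h=23: full span → s += 23 → s = 44.0000
seg 3 [125.7°–156.1°] cycloidal, h=20: full span → s += 20 → s = 64.0000
seg 4 [156.1°–268.4°] dwell: s stays 64.0000
seg 5 [268.4°–360°] simple-harmonic, h=-26: θ=285.8° here. β=17.4, B=91.6. -26/2·(1 − cos(π·0.1900)) = -2.2470 → s = 61.7530

61.7530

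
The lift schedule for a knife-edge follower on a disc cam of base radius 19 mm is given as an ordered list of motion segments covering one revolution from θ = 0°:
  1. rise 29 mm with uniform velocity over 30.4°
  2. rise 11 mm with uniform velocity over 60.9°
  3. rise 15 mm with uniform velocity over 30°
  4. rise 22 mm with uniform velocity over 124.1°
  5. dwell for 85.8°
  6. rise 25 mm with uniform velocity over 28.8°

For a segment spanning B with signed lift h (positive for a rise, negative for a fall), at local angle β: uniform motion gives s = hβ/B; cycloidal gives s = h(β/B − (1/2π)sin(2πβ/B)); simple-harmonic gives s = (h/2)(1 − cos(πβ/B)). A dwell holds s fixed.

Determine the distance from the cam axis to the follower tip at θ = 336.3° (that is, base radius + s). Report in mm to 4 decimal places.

seg 1 [0°–30.4°] uniform, h=29: full span → s += 29 → s = 29.0000
seg 2 [30.4°–91.3°] uniform, h=11: full span → s += 11 → s = 40.0000
seg 3 [91.3°–121.3°] uniform, h=15: full span → s += 15 → s = 55.0000
seg 4 [121.3°–245.4°] uniform, h=22: full span → s += 22 → s = 77.0000
seg 5 [245.4°–331.2°] dwell: s stays 77.0000
seg 6 [331.2°–360°] uniform, h=25: θ=336.3° here. β=5.1, B=28.8. 25·5.1/28.8 = 4.4271 → s = 81.4271
radial distance = base radius + s = 19 + 81.4271 = 100.4271

100.4271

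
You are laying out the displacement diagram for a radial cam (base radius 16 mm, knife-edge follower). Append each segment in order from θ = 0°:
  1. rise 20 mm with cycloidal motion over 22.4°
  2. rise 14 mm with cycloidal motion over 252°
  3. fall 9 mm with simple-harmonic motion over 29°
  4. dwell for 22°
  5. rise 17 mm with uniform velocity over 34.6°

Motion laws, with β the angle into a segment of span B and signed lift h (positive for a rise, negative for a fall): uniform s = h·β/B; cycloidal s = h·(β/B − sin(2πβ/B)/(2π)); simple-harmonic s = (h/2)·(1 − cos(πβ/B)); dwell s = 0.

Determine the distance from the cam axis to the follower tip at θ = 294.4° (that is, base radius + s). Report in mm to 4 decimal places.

seg 1 [0°–22.4°] cycloidal, h=20: full span → s += 20 → s = 20.0000
seg 2 [22.4°–274.4°] cycloidal, h=14: full span → s += 14 → s = 34.0000
seg 3 [274.4°–303.4°] simple-harmonic, h=-9: θ=294.4° here. β=20, B=29. -9/2·(1 − cos(π·0.6897)) = -7.0253 → s = 26.9747
radial distance = base radius + s = 16 + 26.9747 = 42.9747

42.9747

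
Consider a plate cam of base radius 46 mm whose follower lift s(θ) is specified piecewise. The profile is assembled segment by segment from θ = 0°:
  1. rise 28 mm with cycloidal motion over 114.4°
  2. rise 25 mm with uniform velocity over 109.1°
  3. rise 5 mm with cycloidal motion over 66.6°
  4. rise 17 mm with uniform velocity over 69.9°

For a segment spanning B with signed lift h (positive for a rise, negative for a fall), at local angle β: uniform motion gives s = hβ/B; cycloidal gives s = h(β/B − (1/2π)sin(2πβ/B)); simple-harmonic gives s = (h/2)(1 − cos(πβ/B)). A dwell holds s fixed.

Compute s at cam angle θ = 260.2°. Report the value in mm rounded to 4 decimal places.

seg 1 [0°–114.4°] cycloidal, h=28: full span → s += 28 → s = 28.0000
seg 2 [114.4°–223.5°] uniform, h=25: full span → s += 25 → s = 53.0000
seg 3 [223.5°–290.1°] cycloidal, h=5: θ=260.2° here. β=36.7, B=66.6. 5·(0.5511 − sin(2π·0.5511)/(2π)) = 3.0062 → s = 56.0062

56.0062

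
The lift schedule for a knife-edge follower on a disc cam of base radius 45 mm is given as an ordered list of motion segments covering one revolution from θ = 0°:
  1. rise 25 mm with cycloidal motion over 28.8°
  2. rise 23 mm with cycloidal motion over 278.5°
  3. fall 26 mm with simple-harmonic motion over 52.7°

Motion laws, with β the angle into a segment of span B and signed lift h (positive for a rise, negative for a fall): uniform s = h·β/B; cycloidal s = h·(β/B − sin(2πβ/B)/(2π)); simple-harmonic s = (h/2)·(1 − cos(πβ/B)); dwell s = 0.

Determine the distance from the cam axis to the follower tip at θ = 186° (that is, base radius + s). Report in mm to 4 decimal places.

seg 1 [0°–28.8°] cycloidal, h=25: full span → s += 25 → s = 25.0000
seg 2 [28.8°–307.3°] cycloidal, h=23: θ=186° here. β=157.2, B=278.5. 23·(0.5645 − sin(2π·0.5645)/(2π)) = 14.4246 → s = 39.4246
radial distance = base radius + s = 45 + 39.4246 = 84.4246

84.4246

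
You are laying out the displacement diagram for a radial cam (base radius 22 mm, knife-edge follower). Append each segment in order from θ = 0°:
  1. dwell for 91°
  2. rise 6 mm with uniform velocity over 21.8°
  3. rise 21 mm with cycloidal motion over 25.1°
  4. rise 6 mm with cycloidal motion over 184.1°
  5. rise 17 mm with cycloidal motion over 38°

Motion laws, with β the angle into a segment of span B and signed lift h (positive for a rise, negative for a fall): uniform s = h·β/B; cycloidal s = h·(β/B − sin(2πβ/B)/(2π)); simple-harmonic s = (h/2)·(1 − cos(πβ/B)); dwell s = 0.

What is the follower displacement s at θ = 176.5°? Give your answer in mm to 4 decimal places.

seg 1 [0°–91°] dwell: s stays 0.0000
seg 2 [91°–112.8°] uniform, h=6: full span → s += 6 → s = 6.0000
seg 3 [112.8°–137.9°] cycloidal, h=21: full span → s += 21 → s = 27.0000
seg 4 [137.9°–322°] cycloidal, h=6: θ=176.5° here. β=38.6, B=184.1. 6·(0.2097 − sin(2π·0.2097)/(2π)) = 0.3336 → s = 27.3336

27.3336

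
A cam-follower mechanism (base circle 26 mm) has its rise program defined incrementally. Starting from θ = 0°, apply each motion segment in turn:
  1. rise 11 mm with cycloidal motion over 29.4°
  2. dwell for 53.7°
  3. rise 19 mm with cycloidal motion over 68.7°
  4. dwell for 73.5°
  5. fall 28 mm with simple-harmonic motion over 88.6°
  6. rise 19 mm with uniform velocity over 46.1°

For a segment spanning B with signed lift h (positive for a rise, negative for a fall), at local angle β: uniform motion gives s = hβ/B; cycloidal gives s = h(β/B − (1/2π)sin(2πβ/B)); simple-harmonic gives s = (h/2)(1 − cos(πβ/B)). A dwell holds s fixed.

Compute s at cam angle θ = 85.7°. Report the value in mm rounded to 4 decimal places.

seg 1 [0°–29.4°] cycloidal, h=11: full span → s += 11 → s = 11.0000
seg 2 [29.4°–83.1°] dwell: s stays 11.0000
seg 3 [83.1°–151.8°] cycloidal, h=19: θ=85.7° here. β=2.6, B=68.7. 19·(0.0378 − sin(2π·0.0378)/(2π)) = 0.0068 → s = 11.0068

11.0068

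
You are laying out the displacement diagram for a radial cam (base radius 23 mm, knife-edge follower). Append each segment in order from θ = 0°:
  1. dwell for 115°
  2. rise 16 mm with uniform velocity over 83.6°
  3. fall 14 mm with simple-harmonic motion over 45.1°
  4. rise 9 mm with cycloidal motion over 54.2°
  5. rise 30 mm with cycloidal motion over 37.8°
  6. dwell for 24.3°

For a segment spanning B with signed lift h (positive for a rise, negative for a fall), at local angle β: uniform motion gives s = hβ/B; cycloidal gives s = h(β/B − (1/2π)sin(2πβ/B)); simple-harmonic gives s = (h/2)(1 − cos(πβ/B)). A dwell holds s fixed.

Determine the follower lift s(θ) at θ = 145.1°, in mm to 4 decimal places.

seg 1 [0°–115°] dwell: s stays 0.0000
seg 2 [115°–198.6°] uniform, h=16: θ=145.1° here. β=30.1, B=83.6. 16·30.1/83.6 = 5.7608 → s = 5.7608

5.7608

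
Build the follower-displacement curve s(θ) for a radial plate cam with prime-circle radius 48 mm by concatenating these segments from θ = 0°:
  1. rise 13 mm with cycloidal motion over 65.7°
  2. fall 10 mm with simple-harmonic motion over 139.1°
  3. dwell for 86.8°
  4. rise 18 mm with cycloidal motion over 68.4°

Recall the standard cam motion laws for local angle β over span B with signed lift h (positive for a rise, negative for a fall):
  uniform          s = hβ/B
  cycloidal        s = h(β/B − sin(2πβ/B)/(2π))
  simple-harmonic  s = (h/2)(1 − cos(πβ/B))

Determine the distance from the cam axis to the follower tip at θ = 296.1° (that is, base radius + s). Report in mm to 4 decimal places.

seg 1 [0°–65.7°] cycloidal, h=13: full span → s += 13 → s = 13.0000
seg 2 [65.7°–204.8°] simple-harmonic, h=-10: full span → s += -10 → s = 3.0000
seg 3 [204.8°–291.6°] dwell: s stays 3.0000
seg 4 [291.6°–360°] cycloidal, h=18: θ=296.1° here. β=4.5, B=68.4. 18·(0.0658 − sin(2π·0.0658)/(2π)) = 0.0334 → s = 3.0334
radial distance = base radius + s = 48 + 3.0334 = 51.0334

51.0334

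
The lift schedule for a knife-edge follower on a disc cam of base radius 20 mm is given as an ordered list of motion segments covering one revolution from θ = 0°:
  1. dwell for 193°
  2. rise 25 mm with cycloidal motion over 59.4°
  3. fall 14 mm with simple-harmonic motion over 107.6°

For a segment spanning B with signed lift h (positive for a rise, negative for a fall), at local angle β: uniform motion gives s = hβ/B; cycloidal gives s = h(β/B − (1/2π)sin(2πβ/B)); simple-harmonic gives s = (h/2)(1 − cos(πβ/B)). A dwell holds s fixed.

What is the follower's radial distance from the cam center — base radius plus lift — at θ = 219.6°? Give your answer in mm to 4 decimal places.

seg 1 [0°–193°] dwell: s stays 0.0000
seg 2 [193°–252.4°] cycloidal, h=25: θ=219.6° here. β=26.6, B=59.4. 25·(0.4478 − sin(2π·0.4478)/(2π)) = 9.9138 → s = 9.9138
radial distance = base radius + s = 20 + 9.9138 = 29.9138

29.9138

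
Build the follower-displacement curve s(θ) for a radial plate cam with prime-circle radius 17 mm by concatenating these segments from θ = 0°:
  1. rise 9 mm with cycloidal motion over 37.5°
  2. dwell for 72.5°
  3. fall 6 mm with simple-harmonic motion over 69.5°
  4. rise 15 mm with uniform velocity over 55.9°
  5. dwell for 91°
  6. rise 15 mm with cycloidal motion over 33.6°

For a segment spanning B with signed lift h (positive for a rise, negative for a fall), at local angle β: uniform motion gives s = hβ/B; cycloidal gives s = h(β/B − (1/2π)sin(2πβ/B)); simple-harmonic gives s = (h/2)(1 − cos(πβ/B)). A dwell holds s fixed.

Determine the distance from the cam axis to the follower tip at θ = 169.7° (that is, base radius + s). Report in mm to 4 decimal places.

seg 1 [0°–37.5°] cycloidal, h=9: full span → s += 9 → s = 9.0000
seg 2 [37.5°–110°] dwell: s stays 9.0000
seg 3 [110°–179.5°] simple-harmonic, h=-6: θ=169.7° here. β=59.7, B=69.5. -6/2·(1 − cos(π·0.8590)) = -5.7104 → s = 3.2896
radial distance = base radius + s = 17 + 3.2896 = 20.2896

20.2896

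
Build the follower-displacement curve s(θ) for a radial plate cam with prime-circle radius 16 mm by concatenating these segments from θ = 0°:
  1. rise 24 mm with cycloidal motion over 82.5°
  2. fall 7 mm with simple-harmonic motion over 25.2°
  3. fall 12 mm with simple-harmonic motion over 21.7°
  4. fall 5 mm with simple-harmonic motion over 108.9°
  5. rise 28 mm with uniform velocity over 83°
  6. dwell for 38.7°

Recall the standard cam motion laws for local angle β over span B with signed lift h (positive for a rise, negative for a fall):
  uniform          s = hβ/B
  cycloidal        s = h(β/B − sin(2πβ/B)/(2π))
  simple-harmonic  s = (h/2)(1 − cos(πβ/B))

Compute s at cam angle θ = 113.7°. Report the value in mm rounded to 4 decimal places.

seg 1 [0°–82.5°] cycloidal, h=24: full span → s += 24 → s = 24.0000
seg 2 [82.5°–107.7°] simple-harmonic, h=-7: full span → s += -7 → s = 17.0000
seg 3 [107.7°–129.4°] simple-harmonic, h=-12: θ=113.7° here. β=6, B=21.7. -12/2·(1 − cos(π·0.2765)) = -2.1248 → s = 14.8752

14.8752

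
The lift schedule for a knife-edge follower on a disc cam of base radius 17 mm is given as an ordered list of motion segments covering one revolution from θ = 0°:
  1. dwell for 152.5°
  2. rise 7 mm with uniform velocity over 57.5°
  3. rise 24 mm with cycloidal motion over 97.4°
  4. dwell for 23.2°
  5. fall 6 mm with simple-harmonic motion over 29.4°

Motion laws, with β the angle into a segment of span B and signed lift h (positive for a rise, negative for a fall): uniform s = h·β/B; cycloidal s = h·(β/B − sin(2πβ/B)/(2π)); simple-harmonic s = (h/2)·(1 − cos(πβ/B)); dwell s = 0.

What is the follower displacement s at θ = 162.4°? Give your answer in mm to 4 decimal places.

seg 1 [0°–152.5°] dwell: s stays 0.0000
seg 2 [152.5°–210°] uniform, h=7: θ=162.4° here. β=9.9, B=57.5. 7·9.9/57.5 = 1.2052 → s = 1.2052

1.2052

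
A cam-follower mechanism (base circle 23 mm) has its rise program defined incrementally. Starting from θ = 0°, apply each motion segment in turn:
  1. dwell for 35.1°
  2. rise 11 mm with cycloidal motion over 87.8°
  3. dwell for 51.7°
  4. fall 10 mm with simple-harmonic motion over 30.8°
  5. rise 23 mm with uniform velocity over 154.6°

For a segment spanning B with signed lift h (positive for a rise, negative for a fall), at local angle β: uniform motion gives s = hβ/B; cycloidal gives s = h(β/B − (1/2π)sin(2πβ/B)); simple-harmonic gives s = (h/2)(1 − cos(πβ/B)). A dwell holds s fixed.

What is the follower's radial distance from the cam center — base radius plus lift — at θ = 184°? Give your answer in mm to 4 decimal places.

seg 1 [0°–35.1°] dwell: s stays 0.0000
seg 2 [35.1°–122.9°] cycloidal, h=11: full span → s += 11 → s = 11.0000
seg 3 [122.9°–174.6°] dwell: s stays 11.0000
seg 4 [174.6°–205.4°] simple-harmonic, h=-10: θ=184° here. β=9.4, B=30.8. -10/2·(1 − cos(π·0.3052)) = -2.1275 → s = 8.8725
radial distance = base radius + s = 23 + 8.8725 = 31.8725

31.8725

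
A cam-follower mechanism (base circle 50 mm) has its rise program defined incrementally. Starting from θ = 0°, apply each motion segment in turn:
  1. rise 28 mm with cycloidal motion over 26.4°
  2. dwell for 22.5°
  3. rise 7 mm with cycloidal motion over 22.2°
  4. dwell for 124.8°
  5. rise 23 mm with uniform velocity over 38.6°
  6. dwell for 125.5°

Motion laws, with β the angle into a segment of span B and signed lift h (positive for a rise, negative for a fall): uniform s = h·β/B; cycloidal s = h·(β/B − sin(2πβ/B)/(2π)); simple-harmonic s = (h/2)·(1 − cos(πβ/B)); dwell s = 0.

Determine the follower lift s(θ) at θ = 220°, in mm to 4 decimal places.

seg 1 [0°–26.4°] cycloidal, h=28: full span → s += 28 → s = 28.0000
seg 2 [26.4°–48.9°] dwell: s stays 28.0000
seg 3 [48.9°–71.1°] cycloidal, h=7: full span → s += 7 → s = 35.0000
seg 4 [71.1°–195.9°] dwell: s stays 35.0000
seg 5 [195.9°–234.5°] uniform, h=23: θ=220° here. β=24.1, B=38.6. 23·24.1/38.6 = 14.3601 → s = 49.3601

49.3601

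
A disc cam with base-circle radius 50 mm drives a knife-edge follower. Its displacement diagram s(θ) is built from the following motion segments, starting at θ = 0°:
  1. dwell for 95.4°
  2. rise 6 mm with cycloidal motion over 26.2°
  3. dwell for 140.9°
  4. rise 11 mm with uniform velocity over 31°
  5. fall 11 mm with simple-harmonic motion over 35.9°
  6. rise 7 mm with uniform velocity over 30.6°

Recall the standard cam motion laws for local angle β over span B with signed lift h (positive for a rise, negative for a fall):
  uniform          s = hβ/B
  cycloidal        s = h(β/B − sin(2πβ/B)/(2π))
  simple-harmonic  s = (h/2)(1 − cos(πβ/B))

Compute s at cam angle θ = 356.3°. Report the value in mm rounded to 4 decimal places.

seg 1 [0°–95.4°] dwell: s stays 0.0000
seg 2 [95.4°–121.6°] cycloidal, h=6: full span → s += 6 → s = 6.0000
seg 3 [121.6°–262.5°] dwell: s stays 6.0000
seg 4 [262.5°–293.5°] uniform, h=11: full span → s += 11 → s = 17.0000
seg 5 [293.5°–329.4°] simple-harmonic, h=-11: full span → s += -11 → s = 6.0000
seg 6 [329.4°–360°] uniform, h=7: θ=356.3° here. β=26.9, B=30.6. 7·26.9/30.6 = 6.1536 → s = 12.1536

12.1536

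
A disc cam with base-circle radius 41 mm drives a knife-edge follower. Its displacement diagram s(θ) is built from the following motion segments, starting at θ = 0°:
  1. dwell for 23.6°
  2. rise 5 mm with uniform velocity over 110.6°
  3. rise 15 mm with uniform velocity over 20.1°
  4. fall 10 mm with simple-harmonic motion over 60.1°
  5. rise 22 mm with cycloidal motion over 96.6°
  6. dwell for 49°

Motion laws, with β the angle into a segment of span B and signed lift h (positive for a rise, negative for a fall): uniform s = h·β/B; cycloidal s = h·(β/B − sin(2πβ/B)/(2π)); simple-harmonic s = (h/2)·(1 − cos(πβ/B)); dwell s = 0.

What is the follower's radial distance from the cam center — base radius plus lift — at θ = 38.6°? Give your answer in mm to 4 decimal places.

seg 1 [0°–23.6°] dwell: s stays 0.0000
seg 2 [23.6°–134.2°] uniform, h=5: θ=38.6° here. β=15, B=110.6. 5·15/110.6 = 0.6781 → s = 0.6781
radial distance = base radius + s = 41 + 0.6781 = 41.6781

41.6781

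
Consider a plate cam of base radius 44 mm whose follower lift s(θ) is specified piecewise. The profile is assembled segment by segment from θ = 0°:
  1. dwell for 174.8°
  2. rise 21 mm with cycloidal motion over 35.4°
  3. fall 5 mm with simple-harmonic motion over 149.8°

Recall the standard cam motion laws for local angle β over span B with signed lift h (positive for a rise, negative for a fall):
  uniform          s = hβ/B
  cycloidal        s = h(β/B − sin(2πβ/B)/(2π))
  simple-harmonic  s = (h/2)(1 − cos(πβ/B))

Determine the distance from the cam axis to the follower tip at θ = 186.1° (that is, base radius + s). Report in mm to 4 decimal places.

seg 1 [0°–174.8°] dwell: s stays 0.0000
seg 2 [174.8°–210.2°] cycloidal, h=21: θ=186.1° here. β=11.3, B=35.4. 21·(0.3192 − sin(2π·0.3192)/(2π)) = 3.6722 → s = 3.6722
radial distance = base radius + s = 44 + 3.6722 = 47.6722

47.6722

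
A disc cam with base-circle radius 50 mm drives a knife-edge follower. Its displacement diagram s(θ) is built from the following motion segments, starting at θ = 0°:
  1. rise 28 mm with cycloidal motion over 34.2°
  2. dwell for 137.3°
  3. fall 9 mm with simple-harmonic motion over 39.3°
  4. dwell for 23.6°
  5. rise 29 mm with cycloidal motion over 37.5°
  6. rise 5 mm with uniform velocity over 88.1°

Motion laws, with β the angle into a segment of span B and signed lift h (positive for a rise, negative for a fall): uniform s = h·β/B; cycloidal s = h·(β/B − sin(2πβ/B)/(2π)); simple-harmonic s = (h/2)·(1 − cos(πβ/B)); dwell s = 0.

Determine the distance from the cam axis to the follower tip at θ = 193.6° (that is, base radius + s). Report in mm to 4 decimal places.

seg 1 [0°–34.2°] cycloidal, h=28: full span → s += 28 → s = 28.0000
seg 2 [34.2°–171.5°] dwell: s stays 28.0000
seg 3 [171.5°–210.8°] simple-harmonic, h=-9: θ=193.6° here. β=22.1, B=39.3. -9/2·(1 − cos(π·0.5623)) = -5.3757 → s = 22.6243
radial distance = base radius + s = 50 + 22.6243 = 72.6243

72.6243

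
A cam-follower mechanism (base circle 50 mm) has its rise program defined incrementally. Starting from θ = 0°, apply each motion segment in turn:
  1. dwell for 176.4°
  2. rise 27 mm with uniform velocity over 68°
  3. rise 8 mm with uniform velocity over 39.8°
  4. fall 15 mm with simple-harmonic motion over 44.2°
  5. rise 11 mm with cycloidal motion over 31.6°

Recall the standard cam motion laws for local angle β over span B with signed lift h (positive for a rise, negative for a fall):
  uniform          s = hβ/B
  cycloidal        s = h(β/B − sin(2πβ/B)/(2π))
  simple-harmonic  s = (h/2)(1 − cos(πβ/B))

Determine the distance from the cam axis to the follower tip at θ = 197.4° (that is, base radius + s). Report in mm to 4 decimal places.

seg 1 [0°–176.4°] dwell: s stays 0.0000
seg 2 [176.4°–244.4°] uniform, h=27: θ=197.4° here. β=21, B=68. 27·21/68 = 8.3382 → s = 8.3382
radial distance = base radius + s = 50 + 8.3382 = 58.3382

58.3382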